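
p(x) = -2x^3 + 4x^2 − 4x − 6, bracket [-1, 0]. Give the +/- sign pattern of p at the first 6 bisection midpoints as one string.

x = -0.5 gives p = -2.75, negative; keep [-1, -0.5]
x = -0.75 gives p = 0.09375, positive; keep [-0.75, -0.5]
x = -0.625 gives p = -1.449219, negative; keep [-0.75, -0.625]
x = -0.6875 gives p = -0.7095, negative; keep [-0.75, -0.6875]
x = -0.71875 gives p = -0.316, negative; keep [-0.75, -0.71875]
x = -0.734375 gives p = -0.1132, negative; keep [-0.75, -0.734375]

-+----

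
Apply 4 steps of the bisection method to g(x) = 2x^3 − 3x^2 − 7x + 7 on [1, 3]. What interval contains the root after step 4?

[2.25, 2.375]

midpoint 2: g = -3 < 0 → [2, 3]
midpoint 2.5: g = 2 > 0 → [2, 2.5]
midpoint 2.25: g = -1.15625 < 0 → [2.25, 2.5]
midpoint 2.375: g = 0.2461 > 0 → [2.25, 2.375]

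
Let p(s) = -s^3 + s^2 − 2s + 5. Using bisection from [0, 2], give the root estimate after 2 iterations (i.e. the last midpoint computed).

midpoint 1: p = 3 > 0 → [1, 2]
midpoint 1.5: p = 0.875 > 0 → [1.5, 2]

1.5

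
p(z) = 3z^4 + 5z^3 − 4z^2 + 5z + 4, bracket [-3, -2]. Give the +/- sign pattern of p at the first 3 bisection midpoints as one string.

+--

z = -2.5 gives p = 5.5625, positive; keep [-2.5, -2]
z = -2.25 gives p = -7.566406, negative; keep [-2.5, -2.25]
z = -2.375 gives p = -1.969971, negative; keep [-2.5, -2.375]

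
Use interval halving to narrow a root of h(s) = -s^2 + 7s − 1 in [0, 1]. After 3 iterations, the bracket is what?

[0.125, 0.25]

h(0.5) = 2.25 > 0, so the root lies in [0, 0.5]
h(0.25) = 0.6875 > 0, so the root lies in [0, 0.25]
h(0.125) = -0.140625 < 0, so the root lies in [0.125, 0.25]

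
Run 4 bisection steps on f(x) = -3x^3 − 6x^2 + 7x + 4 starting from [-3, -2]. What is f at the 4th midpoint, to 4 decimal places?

0.0842

x = -2.5 gives f = -4.125, negative; keep [-3, -2.5]
x = -2.75 gives f = 1.765625, positive; keep [-2.75, -2.5]
x = -2.625 gives f = -1.455078, negative; keep [-2.75, -2.625]
x = -2.6875 gives f = 0.0842, positive; keep [-2.6875, -2.625]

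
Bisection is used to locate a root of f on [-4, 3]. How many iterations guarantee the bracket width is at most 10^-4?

17

Width after n steps is 7/2^n. Need 2^n ≥ 7/10^-4 = 70000.
2^16 = 65536 < 70000 ≤ 2^17 = 131072, so n = 17.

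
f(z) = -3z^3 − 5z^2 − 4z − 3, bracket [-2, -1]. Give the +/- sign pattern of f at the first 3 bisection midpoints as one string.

++-

f(-1.5) = 1.875 > 0, so the root lies in [-1.5, -1]
f(-1.25) = 0.046875 > 0, so the root lies in [-1.25, -1]
f(-1.125) = -0.556641 < 0, so the root lies in [-1.25, -1.125]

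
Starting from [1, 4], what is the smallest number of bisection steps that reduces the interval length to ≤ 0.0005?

13

Width after n steps is 3/2^n. Need 2^n ≥ 3/0.0005 = 6000.
2^12 = 4096 < 6000 ≤ 2^13 = 8192, so n = 13.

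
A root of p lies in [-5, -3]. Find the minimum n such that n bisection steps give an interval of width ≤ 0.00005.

16

Width after n steps is 2/2^n. Need 2^n ≥ 2/0.00005 = 40000.
2^15 = 32768 < 40000 ≤ 2^16 = 65536, so n = 16.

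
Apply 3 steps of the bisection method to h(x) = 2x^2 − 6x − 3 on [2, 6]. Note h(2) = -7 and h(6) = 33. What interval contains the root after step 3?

x = 4 gives h = 5, positive; keep [2, 4]
x = 3 gives h = -3, negative; keep [3, 4]
x = 3.5 gives h = 0.5, positive; keep [3, 3.5]

[3, 3.5]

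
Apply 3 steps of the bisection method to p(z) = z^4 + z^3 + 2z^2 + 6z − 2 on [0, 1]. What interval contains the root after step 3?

m = 0.5, p(m) = 1.6875 (+); new bracket [0, 0.5]
m = 0.25, p(m) = -0.355469 (−); new bracket [0.25, 0.5]
m = 0.375, p(m) = 0.60376 (+); new bracket [0.25, 0.375]

[0.25, 0.375]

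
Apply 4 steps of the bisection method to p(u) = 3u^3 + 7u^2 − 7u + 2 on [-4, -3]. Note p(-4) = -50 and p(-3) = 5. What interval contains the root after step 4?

u = -3.5 gives p = -16.375, negative; keep [-3.5, -3]
u = -3.25 gives p = -4.296875, negative; keep [-3.25, -3]
u = -3.125 gives p = 0.681641, positive; keep [-3.25, -3.125]
u = -3.1875 gives p = -1.7229, negative; keep [-3.1875, -3.125]

[-3.1875, -3.125]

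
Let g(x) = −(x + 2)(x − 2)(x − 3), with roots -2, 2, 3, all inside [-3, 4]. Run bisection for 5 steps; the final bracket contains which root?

g(0.5) = -9.375 < 0, so the root lies in [-3, 0.5]
g(-1.25) = -10.359375 < 0, so the root lies in [-3, -1.25]
g(-2.125) = 2.642578 > 0, so the root lies in [-2.125, -1.25]
g(-1.6875) = -5.4016 < 0, so the root lies in [-2.125, -1.6875]
g(-1.90625) = -1.7967 < 0, so the root lies in [-2.125, -1.90625]

-2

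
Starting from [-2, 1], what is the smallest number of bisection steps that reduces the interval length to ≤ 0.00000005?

26

Width after n steps is 3/2^n. Need 2^n ≥ 3/0.00000005 = 60000000.
2^25 = 33554432 < 60000000 ≤ 2^26 = 67108864, so n = 26.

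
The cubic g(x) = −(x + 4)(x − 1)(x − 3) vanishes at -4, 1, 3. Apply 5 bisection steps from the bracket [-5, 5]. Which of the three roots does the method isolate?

-4

x = 0 gives g = -12, negative; keep [-5, 0]
x = -2.5 gives g = -28.875, negative; keep [-5, -2.5]
x = -3.75 gives g = -8.015625, negative; keep [-5, -3.75]
x = -4.375 gives g = 14.8652, positive; keep [-4.375, -3.75]
x = -4.0625 gives g = 2.2346, positive; keep [-4.0625, -3.75]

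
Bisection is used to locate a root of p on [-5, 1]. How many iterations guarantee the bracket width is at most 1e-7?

26

Width after n steps is 6/2^n. Need 2^n ≥ 6/1e-7 = 60000000.
2^25 = 33554432 < 60000000 ≤ 2^26 = 67108864, so n = 26.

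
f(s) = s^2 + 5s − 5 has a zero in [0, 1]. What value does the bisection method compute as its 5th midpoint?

f(0.5) = -2.25 < 0, so the root lies in [0.5, 1]
f(0.75) = -0.6875 < 0, so the root lies in [0.75, 1]
f(0.875) = 0.140625 > 0, so the root lies in [0.75, 0.875]
f(0.8125) = -0.2773 < 0, so the root lies in [0.8125, 0.875]
f(0.84375) = -0.0693 < 0, so the root lies in [0.84375, 0.875]

0.84375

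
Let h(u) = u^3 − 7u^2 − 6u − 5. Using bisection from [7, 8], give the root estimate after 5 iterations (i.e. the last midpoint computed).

7.84375

h(7.5) = -21.875 < 0, so the root lies in [7.5, 8]
h(7.75) = -6.453125 < 0, so the root lies in [7.75, 8]
h(7.875) = 2.013672 > 0, so the root lies in [7.75, 7.875]
h(7.8125) = -2.2839 < 0, so the root lies in [7.8125, 7.875]
h(7.84375) = -0.1513 < 0, so the root lies in [7.84375, 7.875]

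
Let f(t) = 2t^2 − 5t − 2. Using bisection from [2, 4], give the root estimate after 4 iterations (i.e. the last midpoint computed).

2.875

t = 3 gives f = 1, positive; keep [2, 3]
t = 2.5 gives f = -2, negative; keep [2.5, 3]
t = 2.75 gives f = -0.625, negative; keep [2.75, 3]
t = 2.875 gives f = 0.1562, positive; keep [2.75, 2.875]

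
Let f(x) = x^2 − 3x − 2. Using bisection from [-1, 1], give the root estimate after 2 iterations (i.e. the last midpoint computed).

x = 0 gives f = -2, negative; keep [-1, 0]
x = -0.5 gives f = -0.25, negative; keep [-1, -0.5]

-0.5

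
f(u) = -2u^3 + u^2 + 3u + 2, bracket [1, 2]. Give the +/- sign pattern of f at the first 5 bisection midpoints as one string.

m = 1.5, f(m) = 2 (+); new bracket [1.5, 2]
m = 1.75, f(m) = -0.40625 (−); new bracket [1.5, 1.75]
m = 1.625, f(m) = 0.933594 (+); new bracket [1.625, 1.75]
m = 1.6875, f(m) = 0.2993 (+); new bracket [1.6875, 1.75]
m = 1.71875, f(m) = -0.0444 (−); new bracket [1.6875, 1.71875]

+-++-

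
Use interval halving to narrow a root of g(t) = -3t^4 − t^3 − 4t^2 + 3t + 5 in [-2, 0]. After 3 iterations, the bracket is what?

[-0.75, -0.5]

midpoint -1: g = -4 < 0 → [-1, 0]
midpoint -0.5: g = 2.4375 > 0 → [-1, -0.5]
midpoint -0.75: g = -0.027344 < 0 → [-0.75, -0.5]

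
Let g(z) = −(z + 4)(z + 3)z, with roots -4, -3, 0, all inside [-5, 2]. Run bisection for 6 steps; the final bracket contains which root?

0

m = -1.5, g(m) = 5.625 (+); new bracket [-1.5, 2]
m = 0.25, g(m) = -3.453125 (−); new bracket [-1.5, 0.25]
m = -0.625, g(m) = 5.009766 (+); new bracket [-0.625, 0.25]
m = -0.1875, g(m) = 2.0105 (+); new bracket [-0.1875, 0.25]
m = 0.03125, g(m) = -0.3819 (−); new bracket [-0.1875, 0.03125]
m = -0.078125, g(m) = 0.8953 (+); new bracket [-0.078125, 0.03125]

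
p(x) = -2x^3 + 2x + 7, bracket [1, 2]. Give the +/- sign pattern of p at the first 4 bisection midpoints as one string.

+-++

x = 1.5 gives p = 3.25, positive; keep [1.5, 2]
x = 1.75 gives p = -0.21875, negative; keep [1.5, 1.75]
x = 1.625 gives p = 1.667969, positive; keep [1.625, 1.75]
x = 1.6875 gives p = 0.7642, positive; keep [1.6875, 1.75]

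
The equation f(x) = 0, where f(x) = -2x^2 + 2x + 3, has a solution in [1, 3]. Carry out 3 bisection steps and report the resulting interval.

[1.75, 2]

midpoint 2: f = -1 < 0 → [1, 2]
midpoint 1.5: f = 1.5 > 0 → [1.5, 2]
midpoint 1.75: f = 0.375 > 0 → [1.75, 2]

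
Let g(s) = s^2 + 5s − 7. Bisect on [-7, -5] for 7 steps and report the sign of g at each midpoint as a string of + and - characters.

m = -6, g(m) = -1 (−); new bracket [-7, -6]
m = -6.5, g(m) = 2.75 (+); new bracket [-6.5, -6]
m = -6.25, g(m) = 0.8125 (+); new bracket [-6.25, -6]
m = -6.125, g(m) = -0.1094 (−); new bracket [-6.25, -6.125]
m = -6.1875, g(m) = 0.3477 (+); new bracket [-6.1875, -6.125]
m = -6.15625, g(m) = 0.1182 (+); new bracket [-6.15625, -6.125]
m = -6.140625, g(m) = 0.0042 (+); new bracket [-6.140625, -6.125]

-++-+++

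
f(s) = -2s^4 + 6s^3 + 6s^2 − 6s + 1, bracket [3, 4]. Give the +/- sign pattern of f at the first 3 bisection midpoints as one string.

midpoint 3.5: f = 10.625 > 0 → [3.5, 4]
midpoint 3.75: f = -16.226562 < 0 → [3.5, 3.75]
midpoint 3.625: f = -1.449707 < 0 → [3.5, 3.625]

+--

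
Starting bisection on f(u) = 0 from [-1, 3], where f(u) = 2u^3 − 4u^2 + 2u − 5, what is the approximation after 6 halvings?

midpoint 1: f = -5 < 0 → [1, 3]
midpoint 2: f = -1 < 0 → [2, 3]
midpoint 2.5: f = 6.25 > 0 → [2, 2.5]
midpoint 2.25: f = 2.0312 > 0 → [2, 2.25]
midpoint 2.125: f = 0.3789 > 0 → [2, 2.125]
midpoint 2.0625: f = -0.3433 < 0 → [2.0625, 2.125]

2.0625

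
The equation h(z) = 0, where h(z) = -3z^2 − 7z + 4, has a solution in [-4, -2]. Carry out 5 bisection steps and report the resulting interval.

z = -3 gives h = -2, negative; keep [-3, -2]
z = -2.5 gives h = 2.75, positive; keep [-3, -2.5]
z = -2.75 gives h = 0.5625, positive; keep [-3, -2.75]
z = -2.875 gives h = -0.6719, negative; keep [-2.875, -2.75]
z = -2.8125 gives h = -0.043, negative; keep [-2.8125, -2.75]

[-2.8125, -2.75]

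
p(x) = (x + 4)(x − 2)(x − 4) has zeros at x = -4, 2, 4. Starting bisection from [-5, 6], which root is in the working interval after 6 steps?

-4

midpoint 0.5: p = 23.625 > 0 → [-5, 0.5]
midpoint -2.25: p = 46.484375 > 0 → [-5, -2.25]
midpoint -3.625: p = 16.083984 > 0 → [-5, -3.625]
midpoint -4.3125: p = -16.3977 < 0 → [-4.3125, -3.625]
midpoint -3.96875: p = 1.4864 > 0 → [-4.3125, -3.96875]
midpoint -4.140625: p = -7.0296 < 0 → [-4.140625, -3.96875]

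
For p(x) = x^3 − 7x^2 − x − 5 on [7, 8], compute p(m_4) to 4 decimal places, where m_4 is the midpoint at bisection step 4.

-2.5012

x = 7.5 gives p = 15.625, positive; keep [7, 7.5]
x = 7.25 gives p = 0.890625, positive; keep [7, 7.25]
x = 7.125 gives p = -5.779297, negative; keep [7.125, 7.25]
x = 7.1875 gives p = -2.5012, negative; keep [7.1875, 7.25]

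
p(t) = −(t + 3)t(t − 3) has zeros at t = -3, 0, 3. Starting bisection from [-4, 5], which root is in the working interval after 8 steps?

m = 0.5, p(m) = 4.375 (+); new bracket [0.5, 5]
m = 2.75, p(m) = 3.953125 (+); new bracket [2.75, 5]
m = 3.875, p(m) = -23.310547 (−); new bracket [2.75, 3.875]
m = 3.3125, p(m) = -6.5344 (−); new bracket [2.75, 3.3125]
m = 3.03125, p(m) = -0.5713 (−); new bracket [2.75, 3.03125]
m = 2.890625, p(m) = 1.8624 (+); new bracket [2.890625, 3.03125]
m = 2.9609375, p(m) = 0.6895 (+); new bracket [2.9609375, 3.03125]
m = 2.99609375, p(m) = 0.0702 (+); new bracket [2.99609375, 3.03125]

3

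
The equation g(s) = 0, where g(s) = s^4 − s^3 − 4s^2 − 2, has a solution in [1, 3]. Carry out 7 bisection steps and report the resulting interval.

[2.625, 2.640625]

midpoint 2: g = -10 < 0 → [2, 3]
midpoint 2.5: g = -3.5625 < 0 → [2.5, 3]
midpoint 2.75: g = 4.144531 > 0 → [2.5, 2.75]
midpoint 2.625: g = -0.1697 < 0 → [2.625, 2.75]
midpoint 2.6875: g = 1.8652 > 0 → [2.625, 2.6875]
midpoint 2.65625: g = 0.8181 > 0 → [2.625, 2.65625]
midpoint 2.640625: g = 0.3169 > 0 → [2.625, 2.640625]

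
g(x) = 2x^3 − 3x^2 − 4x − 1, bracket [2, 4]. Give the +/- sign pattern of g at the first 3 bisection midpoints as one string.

++-

x = 3 gives g = 14, positive; keep [2, 3]
x = 2.5 gives g = 1.5, positive; keep [2, 2.5]
x = 2.25 gives g = -2.40625, negative; keep [2.25, 2.5]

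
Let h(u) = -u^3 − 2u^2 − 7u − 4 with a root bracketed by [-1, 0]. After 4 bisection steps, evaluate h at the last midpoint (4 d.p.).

u = -0.5 gives h = -0.875, negative; keep [-1, -0.5]
u = -0.75 gives h = 0.546875, positive; keep [-0.75, -0.5]
u = -0.625 gives h = -0.162109, negative; keep [-0.75, -0.625]
u = -0.6875 gives h = 0.1921, positive; keep [-0.6875, -0.625]

0.1921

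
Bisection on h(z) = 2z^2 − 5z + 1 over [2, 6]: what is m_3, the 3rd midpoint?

h(4) = 13 > 0, so the root lies in [2, 4]
h(3) = 4 > 0, so the root lies in [2, 3]
h(2.5) = 1 > 0, so the root lies in [2, 2.5]

2.5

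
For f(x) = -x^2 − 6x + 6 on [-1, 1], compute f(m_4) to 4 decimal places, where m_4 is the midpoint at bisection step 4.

midpoint 0: f = 6 > 0 → [0, 1]
midpoint 0.5: f = 2.75 > 0 → [0.5, 1]
midpoint 0.75: f = 0.9375 > 0 → [0.75, 1]
midpoint 0.875: f = -0.0156 < 0 → [0.75, 0.875]

-0.0156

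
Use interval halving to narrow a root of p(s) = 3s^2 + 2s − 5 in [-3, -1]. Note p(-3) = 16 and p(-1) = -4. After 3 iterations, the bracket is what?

midpoint -2: p = 3 > 0 → [-2, -1]
midpoint -1.5: p = -1.25 < 0 → [-2, -1.5]
midpoint -1.75: p = 0.6875 > 0 → [-1.75, -1.5]

[-1.75, -1.5]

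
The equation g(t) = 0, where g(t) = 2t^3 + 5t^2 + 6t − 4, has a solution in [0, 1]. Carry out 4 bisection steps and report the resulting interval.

g(0.5) = 0.5 > 0, so the root lies in [0, 0.5]
g(0.25) = -2.15625 < 0, so the root lies in [0.25, 0.5]
g(0.375) = -0.941406 < 0, so the root lies in [0.375, 0.5]
g(0.4375) = -0.2505 < 0, so the root lies in [0.4375, 0.5]

[0.4375, 0.5]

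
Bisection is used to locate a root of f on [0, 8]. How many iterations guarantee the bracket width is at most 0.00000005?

28

Width after n steps is 8/2^n. Need 2^n ≥ 8/0.00000005 = 160000000.
2^27 = 134217728 < 160000000 ≤ 2^28 = 268435456, so n = 28.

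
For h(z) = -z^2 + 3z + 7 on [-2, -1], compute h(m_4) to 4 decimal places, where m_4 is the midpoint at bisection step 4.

-0.1289

m = -1.5, h(m) = 0.25 (+); new bracket [-2, -1.5]
m = -1.75, h(m) = -1.3125 (−); new bracket [-1.75, -1.5]
m = -1.625, h(m) = -0.515625 (−); new bracket [-1.625, -1.5]
m = -1.5625, h(m) = -0.1289 (−); new bracket [-1.5625, -1.5]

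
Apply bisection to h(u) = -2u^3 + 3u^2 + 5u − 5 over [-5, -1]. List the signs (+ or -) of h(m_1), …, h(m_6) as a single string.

m = -3, h(m) = 61 (+); new bracket [-3, -1]
m = -2, h(m) = 13 (+); new bracket [-2, -1]
m = -1.5, h(m) = 1 (+); new bracket [-1.5, -1]
m = -1.25, h(m) = -2.6562 (−); new bracket [-1.5, -1.25]
m = -1.375, h(m) = -1.0039 (−); new bracket [-1.5, -1.375]
m = -1.4375, h(m) = -0.0474 (−); new bracket [-1.5, -1.4375]

+++---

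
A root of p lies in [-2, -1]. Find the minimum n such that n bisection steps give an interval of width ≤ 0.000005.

Width after n steps is 1/2^n. Need 2^n ≥ 1/0.000005 = 200000.
2^17 = 131072 < 200000 ≤ 2^18 = 262144, so n = 18.

18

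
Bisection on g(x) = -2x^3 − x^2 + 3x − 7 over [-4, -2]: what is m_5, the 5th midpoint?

-2.0625

m = -3, g(m) = 29 (+); new bracket [-3, -2]
m = -2.5, g(m) = 10.5 (+); new bracket [-2.5, -2]
m = -2.25, g(m) = 3.96875 (+); new bracket [-2.25, -2]
m = -2.125, g(m) = 1.3008 (+); new bracket [-2.125, -2]
m = -2.0625, g(m) = 0.106 (+); new bracket [-2.0625, -2]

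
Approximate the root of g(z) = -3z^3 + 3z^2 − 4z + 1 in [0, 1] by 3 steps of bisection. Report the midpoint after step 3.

0.375

g(0.5) = -0.625 < 0, so the root lies in [0, 0.5]
g(0.25) = 0.140625 > 0, so the root lies in [0.25, 0.5]
g(0.375) = -0.236328 < 0, so the root lies in [0.25, 0.375]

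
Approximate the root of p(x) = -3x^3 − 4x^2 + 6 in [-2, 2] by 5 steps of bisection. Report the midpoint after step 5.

0.875

x = 0 gives p = 6, positive; keep [0, 2]
x = 1 gives p = -1, negative; keep [0, 1]
x = 0.5 gives p = 4.625, positive; keep [0.5, 1]
x = 0.75 gives p = 2.4844, positive; keep [0.75, 1]
x = 0.875 gives p = 0.9277, positive; keep [0.875, 1]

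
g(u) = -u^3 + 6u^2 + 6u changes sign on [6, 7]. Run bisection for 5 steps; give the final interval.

m = 6.5, g(m) = 17.875 (+); new bracket [6.5, 7]
m = 6.75, g(m) = 6.328125 (+); new bracket [6.75, 7]
m = 6.875, g(m) = -0.107422 (−); new bracket [6.75, 6.875]
m = 6.8125, g(m) = 3.1667 (+); new bracket [6.8125, 6.875]
m = 6.84375, g(m) = 1.5439 (+); new bracket [6.84375, 6.875]

[6.84375, 6.875]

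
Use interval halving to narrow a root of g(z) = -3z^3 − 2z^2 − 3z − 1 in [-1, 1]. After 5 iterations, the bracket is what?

[-0.375, -0.3125]

m = 0, g(m) = -1 (−); new bracket [-1, 0]
m = -0.5, g(m) = 0.375 (+); new bracket [-0.5, 0]
m = -0.25, g(m) = -0.328125 (−); new bracket [-0.5, -0.25]
m = -0.375, g(m) = 0.002 (+); new bracket [-0.375, -0.25]
m = -0.3125, g(m) = -0.1663 (−); new bracket [-0.375, -0.3125]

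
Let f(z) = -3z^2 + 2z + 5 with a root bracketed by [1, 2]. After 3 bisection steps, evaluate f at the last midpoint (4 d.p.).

0.3281

z = 1.5 gives f = 1.25, positive; keep [1.5, 2]
z = 1.75 gives f = -0.6875, negative; keep [1.5, 1.75]
z = 1.625 gives f = 0.328125, positive; keep [1.625, 1.75]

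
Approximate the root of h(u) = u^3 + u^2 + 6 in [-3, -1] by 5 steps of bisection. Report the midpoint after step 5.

m = -2, h(m) = 2 (+); new bracket [-3, -2]
m = -2.5, h(m) = -3.375 (−); new bracket [-2.5, -2]
m = -2.25, h(m) = -0.328125 (−); new bracket [-2.25, -2]
m = -2.125, h(m) = 0.9199 (+); new bracket [-2.25, -2.125]
m = -2.1875, h(m) = 0.3176 (+); new bracket [-2.25, -2.1875]

-2.1875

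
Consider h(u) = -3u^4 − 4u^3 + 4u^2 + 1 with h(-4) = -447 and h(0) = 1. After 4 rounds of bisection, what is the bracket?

h(-2) = 1 > 0, so the root lies in [-4, -2]
h(-3) = -98 < 0, so the root lies in [-3, -2]
h(-2.5) = -28.6875 < 0, so the root lies in [-2.5, -2]
h(-2.25) = -10.0742 < 0, so the root lies in [-2.25, -2]

[-2.25, -2]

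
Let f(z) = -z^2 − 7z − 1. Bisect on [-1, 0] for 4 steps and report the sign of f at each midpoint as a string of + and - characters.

z = -0.5 gives f = 2.25, positive; keep [-0.5, 0]
z = -0.25 gives f = 0.6875, positive; keep [-0.25, 0]
z = -0.125 gives f = -0.140625, negative; keep [-0.25, -0.125]
z = -0.1875 gives f = 0.2773, positive; keep [-0.1875, -0.125]

++-+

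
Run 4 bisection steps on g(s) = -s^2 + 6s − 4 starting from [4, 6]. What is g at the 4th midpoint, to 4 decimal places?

m = 5, g(m) = 1 (+); new bracket [5, 6]
m = 5.5, g(m) = -1.25 (−); new bracket [5, 5.5]
m = 5.25, g(m) = -0.0625 (−); new bracket [5, 5.25]
m = 5.125, g(m) = 0.4844 (+); new bracket [5.125, 5.25]

0.4844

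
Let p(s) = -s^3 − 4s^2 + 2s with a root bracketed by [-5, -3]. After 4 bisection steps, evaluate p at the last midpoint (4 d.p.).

-1.5723

m = -4, p(m) = -8 (−); new bracket [-5, -4]
m = -4.5, p(m) = 1.125 (+); new bracket [-4.5, -4]
m = -4.25, p(m) = -3.984375 (−); new bracket [-4.5, -4.25]
m = -4.375, p(m) = -1.5723 (−); new bracket [-4.5, -4.375]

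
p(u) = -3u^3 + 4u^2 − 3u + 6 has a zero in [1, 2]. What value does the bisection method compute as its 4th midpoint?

1.5625

u = 1.5 gives p = 0.375, positive; keep [1.5, 2]
u = 1.75 gives p = -3.078125, negative; keep [1.5, 1.75]
u = 1.625 gives p = -1.185547, negative; keep [1.5, 1.625]
u = 1.5625 gives p = -0.366, negative; keep [1.5, 1.5625]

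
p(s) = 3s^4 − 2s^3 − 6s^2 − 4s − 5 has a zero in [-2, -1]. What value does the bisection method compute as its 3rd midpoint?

-1.125

midpoint -1.5: p = 9.4375 > 0 → [-1.5, -1]
midpoint -1.25: p = 1.855469 > 0 → [-1.25, -1]
midpoint -1.125: p = -0.440674 < 0 → [-1.25, -1.125]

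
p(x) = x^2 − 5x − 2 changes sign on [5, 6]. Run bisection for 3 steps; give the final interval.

midpoint 5.5: p = 0.75 > 0 → [5, 5.5]
midpoint 5.25: p = -0.6875 < 0 → [5.25, 5.5]
midpoint 5.375: p = 0.015625 > 0 → [5.25, 5.375]

[5.25, 5.375]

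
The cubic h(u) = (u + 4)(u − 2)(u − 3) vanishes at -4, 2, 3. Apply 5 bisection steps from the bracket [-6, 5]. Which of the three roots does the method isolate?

-4

h(-0.5) = 30.625 > 0, so the root lies in [-6, -0.5]
h(-3.25) = 24.609375 > 0, so the root lies in [-6, -3.25]
h(-4.625) = -31.572266 < 0, so the root lies in [-4.625, -3.25]
h(-3.9375) = 2.5745 > 0, so the root lies in [-4.625, -3.9375]
h(-4.28125) = -12.8631 < 0, so the root lies in [-4.28125, -3.9375]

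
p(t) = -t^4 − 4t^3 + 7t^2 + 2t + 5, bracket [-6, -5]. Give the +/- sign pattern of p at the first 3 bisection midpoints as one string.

-+-

m = -5.5, p(m) = -43.8125 (−); new bracket [-5.5, -5]
m = -5.25, p(m) = 6.558594 (+); new bracket [-5.5, -5.25]
m = -5.375, p(m) = -17.0354 (−); new bracket [-5.375, -5.25]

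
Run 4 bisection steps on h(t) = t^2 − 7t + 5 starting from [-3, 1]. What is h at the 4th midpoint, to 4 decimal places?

0.3125

h(-1) = 13 > 0, so the root lies in [-1, 1]
h(0) = 5 > 0, so the root lies in [0, 1]
h(0.5) = 1.75 > 0, so the root lies in [0.5, 1]
h(0.75) = 0.3125 > 0, so the root lies in [0.75, 1]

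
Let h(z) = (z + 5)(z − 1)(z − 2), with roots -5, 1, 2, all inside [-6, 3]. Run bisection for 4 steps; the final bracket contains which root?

-5

midpoint -1.5: h = 30.625 > 0 → [-6, -1.5]
midpoint -3.75: h = 34.140625 > 0 → [-6, -3.75]
midpoint -4.875: h = 5.048828 > 0 → [-6, -4.875]
midpoint -5.4375: h = -20.947 < 0 → [-5.4375, -4.875]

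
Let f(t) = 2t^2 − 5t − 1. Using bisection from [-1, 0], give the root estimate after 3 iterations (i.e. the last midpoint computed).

f(-0.5) = 2 > 0, so the root lies in [-0.5, 0]
f(-0.25) = 0.375 > 0, so the root lies in [-0.25, 0]
f(-0.125) = -0.34375 < 0, so the root lies in [-0.25, -0.125]

-0.125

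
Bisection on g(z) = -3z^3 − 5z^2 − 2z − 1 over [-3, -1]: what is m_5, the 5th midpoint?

z = -2 gives g = 7, positive; keep [-2, -1]
z = -1.5 gives g = 0.875, positive; keep [-1.5, -1]
z = -1.25 gives g = -0.453125, negative; keep [-1.5, -1.25]
z = -1.375 gives g = 0.0957, positive; keep [-1.375, -1.25]
z = -1.3125 gives g = -0.2053, negative; keep [-1.375, -1.3125]

-1.3125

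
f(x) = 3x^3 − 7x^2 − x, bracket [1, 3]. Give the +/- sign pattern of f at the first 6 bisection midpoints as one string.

f(2) = -6 < 0, so the root lies in [2, 3]
f(2.5) = 0.625 > 0, so the root lies in [2, 2.5]
f(2.25) = -3.515625 < 0, so the root lies in [2.25, 2.5]
f(2.375) = -1.6699 < 0, so the root lies in [2.375, 2.5]
f(2.4375) = -0.5808 < 0, so the root lies in [2.4375, 2.5]
f(2.46875) = 0.0072 > 0, so the root lies in [2.4375, 2.46875]

-+---+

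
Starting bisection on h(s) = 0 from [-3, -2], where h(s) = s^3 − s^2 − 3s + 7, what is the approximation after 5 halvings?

midpoint -2.5: h = -7.375 < 0 → [-2.5, -2]
midpoint -2.25: h = -2.703125 < 0 → [-2.25, -2]
midpoint -2.125: h = -0.736328 < 0 → [-2.125, -2]
midpoint -2.0625: h = 0.1599 > 0 → [-2.125, -2.0625]
midpoint -2.09375: h = -0.2811 < 0 → [-2.09375, -2.0625]

-2.09375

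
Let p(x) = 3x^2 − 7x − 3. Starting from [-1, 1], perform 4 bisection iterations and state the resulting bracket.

[-0.375, -0.25]

p(0) = -3 < 0, so the root lies in [-1, 0]
p(-0.5) = 1.25 > 0, so the root lies in [-0.5, 0]
p(-0.25) = -1.0625 < 0, so the root lies in [-0.5, -0.25]
p(-0.375) = 0.0469 > 0, so the root lies in [-0.375, -0.25]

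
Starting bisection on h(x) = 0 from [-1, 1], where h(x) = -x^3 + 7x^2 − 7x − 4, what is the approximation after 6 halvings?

m = 0, h(m) = -4 (−); new bracket [-1, 0]
m = -0.5, h(m) = 1.375 (+); new bracket [-0.5, 0]
m = -0.25, h(m) = -1.796875 (−); new bracket [-0.5, -0.25]
m = -0.375, h(m) = -0.3379 (−); new bracket [-0.5, -0.375]
m = -0.4375, h(m) = 0.4861 (+); new bracket [-0.4375, -0.375]
m = -0.40625, h(m) = 0.0661 (+); new bracket [-0.40625, -0.375]

-0.40625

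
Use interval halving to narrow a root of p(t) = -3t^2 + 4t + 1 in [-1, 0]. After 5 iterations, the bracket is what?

[-0.21875, -0.1875]

midpoint -0.5: p = -1.75 < 0 → [-0.5, 0]
midpoint -0.25: p = -0.1875 < 0 → [-0.25, 0]
midpoint -0.125: p = 0.453125 > 0 → [-0.25, -0.125]
midpoint -0.1875: p = 0.1445 > 0 → [-0.25, -0.1875]
midpoint -0.21875: p = -0.0186 < 0 → [-0.21875, -0.1875]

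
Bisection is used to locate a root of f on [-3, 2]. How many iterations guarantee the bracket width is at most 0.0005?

14

Width after n steps is 5/2^n. Need 2^n ≥ 5/0.0005 = 10000.
2^13 = 8192 < 10000 ≤ 2^14 = 16384, so n = 14.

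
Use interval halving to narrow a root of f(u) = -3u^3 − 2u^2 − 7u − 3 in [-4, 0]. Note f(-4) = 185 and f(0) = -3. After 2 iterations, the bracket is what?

[-1, 0]

f(-2) = 27 > 0, so the root lies in [-2, 0]
f(-1) = 5 > 0, so the root lies in [-1, 0]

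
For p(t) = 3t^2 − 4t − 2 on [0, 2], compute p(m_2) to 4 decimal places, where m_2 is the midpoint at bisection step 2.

m = 1, p(m) = -3 (−); new bracket [1, 2]
m = 1.5, p(m) = -1.25 (−); new bracket [1.5, 2]

-1.2500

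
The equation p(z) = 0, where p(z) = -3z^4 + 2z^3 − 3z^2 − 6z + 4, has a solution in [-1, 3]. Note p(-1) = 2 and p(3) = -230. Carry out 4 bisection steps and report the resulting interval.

z = 1 gives p = -6, negative; keep [-1, 1]
z = 0 gives p = 4, positive; keep [0, 1]
z = 0.5 gives p = 0.3125, positive; keep [0.5, 1]
z = 0.75 gives p = -2.293, negative; keep [0.5, 0.75]

[0.5, 0.75]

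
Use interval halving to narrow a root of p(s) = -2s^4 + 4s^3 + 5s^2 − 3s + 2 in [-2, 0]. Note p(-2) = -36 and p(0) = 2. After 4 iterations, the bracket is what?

[-1.375, -1.25]

s = -1 gives p = 4, positive; keep [-2, -1]
s = -1.5 gives p = -5.875, negative; keep [-1.5, -1]
s = -1.25 gives p = 0.867188, positive; keep [-1.5, -1.25]
s = -1.375 gives p = -1.9692, negative; keep [-1.375, -1.25]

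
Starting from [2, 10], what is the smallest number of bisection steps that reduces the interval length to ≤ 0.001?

Width after n steps is 8/2^n. Need 2^n ≥ 8/0.001 = 8000.
2^12 = 4096 < 8000 ≤ 2^13 = 8192, so n = 13.

13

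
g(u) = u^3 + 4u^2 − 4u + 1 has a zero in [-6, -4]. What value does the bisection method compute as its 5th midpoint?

u = -5 gives g = -4, negative; keep [-5, -4]
u = -4.5 gives g = 8.875, positive; keep [-5, -4.5]
u = -4.75 gives g = 3.078125, positive; keep [-5, -4.75]
u = -4.875 gives g = -0.2949, negative; keep [-4.875, -4.75]
u = -4.8125 gives g = 1.4324, positive; keep [-4.875, -4.8125]

-4.8125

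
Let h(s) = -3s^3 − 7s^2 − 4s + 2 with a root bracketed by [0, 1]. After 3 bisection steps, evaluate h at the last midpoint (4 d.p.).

midpoint 0.5: h = -2.125 < 0 → [0, 0.5]
midpoint 0.25: h = 0.515625 > 0 → [0.25, 0.5]
midpoint 0.375: h = -0.642578 < 0 → [0.25, 0.375]

-0.6426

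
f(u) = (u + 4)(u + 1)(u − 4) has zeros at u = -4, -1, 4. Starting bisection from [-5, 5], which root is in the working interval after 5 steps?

m = 0, f(m) = -16 (−); new bracket [0, 5]
m = 2.5, f(m) = -34.125 (−); new bracket [2.5, 5]
m = 3.75, f(m) = -9.203125 (−); new bracket [3.75, 5]
m = 4.375, f(m) = 16.8809 (+); new bracket [3.75, 4.375]
m = 4.0625, f(m) = 2.551 (+); new bracket [3.75, 4.0625]

4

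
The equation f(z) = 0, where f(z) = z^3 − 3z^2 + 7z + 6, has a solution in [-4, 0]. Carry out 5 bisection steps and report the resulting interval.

[-0.75, -0.625]

midpoint -2: f = -28 < 0 → [-2, 0]
midpoint -1: f = -5 < 0 → [-1, 0]
midpoint -0.5: f = 1.625 > 0 → [-1, -0.5]
midpoint -0.75: f = -1.3594 < 0 → [-0.75, -0.5]
midpoint -0.625: f = 0.209 > 0 → [-0.75, -0.625]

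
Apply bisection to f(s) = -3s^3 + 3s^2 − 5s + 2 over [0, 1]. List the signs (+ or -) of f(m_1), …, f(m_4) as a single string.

f(0.5) = -0.125 < 0, so the root lies in [0, 0.5]
f(0.25) = 0.890625 > 0, so the root lies in [0.25, 0.5]
f(0.375) = 0.388672 > 0, so the root lies in [0.375, 0.5]
f(0.4375) = 0.1355 > 0, so the root lies in [0.4375, 0.5]

-+++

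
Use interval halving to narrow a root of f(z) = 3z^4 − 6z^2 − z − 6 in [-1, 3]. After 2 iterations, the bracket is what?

[1, 2]

z = 1 gives f = -10, negative; keep [1, 3]
z = 2 gives f = 16, positive; keep [1, 2]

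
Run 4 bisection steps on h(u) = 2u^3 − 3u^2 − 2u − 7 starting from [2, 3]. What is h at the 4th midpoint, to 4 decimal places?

-0.7349

midpoint 2.5: h = 0.5 > 0 → [2, 2.5]
midpoint 2.25: h = -3.90625 < 0 → [2.25, 2.5]
midpoint 2.375: h = -1.878906 < 0 → [2.375, 2.5]
midpoint 2.4375: h = -0.7349 < 0 → [2.4375, 2.5]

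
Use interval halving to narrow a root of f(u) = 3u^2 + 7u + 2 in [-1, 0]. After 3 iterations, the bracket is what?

f(-0.5) = -0.75 < 0, so the root lies in [-0.5, 0]
f(-0.25) = 0.4375 > 0, so the root lies in [-0.5, -0.25]
f(-0.375) = -0.203125 < 0, so the root lies in [-0.375, -0.25]

[-0.375, -0.25]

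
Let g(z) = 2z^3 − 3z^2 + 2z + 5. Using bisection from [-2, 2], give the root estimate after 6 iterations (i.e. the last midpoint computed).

g(0) = 5 > 0, so the root lies in [-2, 0]
g(-1) = -2 < 0, so the root lies in [-1, 0]
g(-0.5) = 3 > 0, so the root lies in [-1, -0.5]
g(-0.75) = 0.9688 > 0, so the root lies in [-1, -0.75]
g(-0.875) = -0.3867 < 0, so the root lies in [-0.875, -0.75]
g(-0.8125) = 0.3218 > 0, so the root lies in [-0.875, -0.8125]

-0.8125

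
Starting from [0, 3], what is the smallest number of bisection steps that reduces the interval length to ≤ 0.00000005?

Width after n steps is 3/2^n. Need 2^n ≥ 3/0.00000005 = 60000000.
2^25 = 33554432 < 60000000 ≤ 2^26 = 67108864, so n = 26.

26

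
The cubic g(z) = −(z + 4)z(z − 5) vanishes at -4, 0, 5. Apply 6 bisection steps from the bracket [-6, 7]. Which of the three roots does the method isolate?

5

g(0.5) = 10.125 > 0, so the root lies in [0.5, 7]
g(3.75) = 36.328125 > 0, so the root lies in [3.75, 7]
g(5.375) = -18.896484 < 0, so the root lies in [3.75, 5.375]
g(4.5625) = 17.0916 > 0, so the root lies in [4.5625, 5.375]
g(4.96875) = 1.3926 > 0, so the root lies in [4.96875, 5.375]
g(5.171875) = -8.153 < 0, so the root lies in [4.96875, 5.171875]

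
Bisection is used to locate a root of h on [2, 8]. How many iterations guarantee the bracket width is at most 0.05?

Width after n steps is 6/2^n. Need 2^n ≥ 6/0.05 = 120.
2^6 = 64 < 120 ≤ 2^7 = 128, so n = 7.

7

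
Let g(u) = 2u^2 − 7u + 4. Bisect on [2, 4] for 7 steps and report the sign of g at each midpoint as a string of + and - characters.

m = 3, g(m) = 1 (+); new bracket [2, 3]
m = 2.5, g(m) = -1 (−); new bracket [2.5, 3]
m = 2.75, g(m) = -0.125 (−); new bracket [2.75, 3]
m = 2.875, g(m) = 0.4062 (+); new bracket [2.75, 2.875]
m = 2.8125, g(m) = 0.1328 (+); new bracket [2.75, 2.8125]
m = 2.78125, g(m) = 0.002 (+); new bracket [2.75, 2.78125]
m = 2.765625, g(m) = -0.062 (−); new bracket [2.765625, 2.78125]

+--+++-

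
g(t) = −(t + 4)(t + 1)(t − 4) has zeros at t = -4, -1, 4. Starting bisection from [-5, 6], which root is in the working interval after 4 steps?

t = 0.5 gives g = 23.625, positive; keep [0.5, 6]
t = 3.25 gives g = 23.109375, positive; keep [3.25, 6]
t = 4.625 gives g = -30.322266, negative; keep [3.25, 4.625]
t = 3.9375 gives g = 2.4495, positive; keep [3.9375, 4.625]

4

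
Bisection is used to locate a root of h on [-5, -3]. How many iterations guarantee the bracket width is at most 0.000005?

Width after n steps is 2/2^n. Need 2^n ≥ 2/0.000005 = 400000.
2^18 = 262144 < 400000 ≤ 2^19 = 524288, so n = 19.

19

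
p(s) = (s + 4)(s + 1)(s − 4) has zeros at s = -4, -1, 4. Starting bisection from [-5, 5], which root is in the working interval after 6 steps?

p(0) = -16 < 0, so the root lies in [0, 5]
p(2.5) = -34.125 < 0, so the root lies in [2.5, 5]
p(3.75) = -9.203125 < 0, so the root lies in [3.75, 5]
p(4.375) = 16.8809 > 0, so the root lies in [3.75, 4.375]
p(4.0625) = 2.551 > 0, so the root lies in [3.75, 4.0625]
p(3.90625) = -3.6366 < 0, so the root lies in [3.90625, 4.0625]

4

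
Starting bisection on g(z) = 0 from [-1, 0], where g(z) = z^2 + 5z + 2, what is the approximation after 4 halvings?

g(-0.5) = -0.25 < 0, so the root lies in [-0.5, 0]
g(-0.25) = 0.8125 > 0, so the root lies in [-0.5, -0.25]
g(-0.375) = 0.265625 > 0, so the root lies in [-0.5, -0.375]
g(-0.4375) = 0.0039 > 0, so the root lies in [-0.5, -0.4375]

-0.4375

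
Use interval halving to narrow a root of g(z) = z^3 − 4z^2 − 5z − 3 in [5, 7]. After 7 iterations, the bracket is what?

z = 6 gives g = 39, positive; keep [5, 6]
z = 5.5 gives g = 14.875, positive; keep [5, 5.5]
z = 5.25 gives g = 5.203125, positive; keep [5, 5.25]
z = 5.125 gives g = 0.9238, positive; keep [5, 5.125]
z = 5.0625 gives g = -1.0818, negative; keep [5.0625, 5.125]
z = 5.09375 gives g = -0.09, negative; keep [5.09375, 5.125]
z = 5.109375 gives g = 0.4142, positive; keep [5.09375, 5.109375]

[5.09375, 5.109375]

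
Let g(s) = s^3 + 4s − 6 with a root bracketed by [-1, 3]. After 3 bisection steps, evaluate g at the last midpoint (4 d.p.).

3.3750

g(1) = -1 < 0, so the root lies in [1, 3]
g(2) = 10 > 0, so the root lies in [1, 2]
g(1.5) = 3.375 > 0, so the root lies in [1, 1.5]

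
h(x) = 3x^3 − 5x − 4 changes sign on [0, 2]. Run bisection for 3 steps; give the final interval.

[1.5, 1.75]

m = 1, h(m) = -6 (−); new bracket [1, 2]
m = 1.5, h(m) = -1.375 (−); new bracket [1.5, 2]
m = 1.75, h(m) = 3.328125 (+); new bracket [1.5, 1.75]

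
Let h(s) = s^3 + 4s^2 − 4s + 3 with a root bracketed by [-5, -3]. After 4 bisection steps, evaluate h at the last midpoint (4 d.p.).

m = -4, h(m) = 19 (+); new bracket [-5, -4]
m = -4.5, h(m) = 10.875 (+); new bracket [-5, -4.5]
m = -4.75, h(m) = 5.078125 (+); new bracket [-5, -4.75]
m = -4.875, h(m) = 1.7051 (+); new bracket [-5, -4.875]

1.7051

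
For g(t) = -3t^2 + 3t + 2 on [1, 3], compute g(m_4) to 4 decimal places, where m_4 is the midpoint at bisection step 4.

0.4531

g(2) = -4 < 0, so the root lies in [1, 2]
g(1.5) = -0.25 < 0, so the root lies in [1, 1.5]
g(1.25) = 1.0625 > 0, so the root lies in [1.25, 1.5]
g(1.375) = 0.4531 > 0, so the root lies in [1.375, 1.5]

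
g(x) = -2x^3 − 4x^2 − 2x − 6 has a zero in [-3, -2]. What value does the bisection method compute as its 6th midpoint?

-2.171875

m = -2.5, g(m) = 5.25 (+); new bracket [-2.5, -2]
m = -2.25, g(m) = 1.03125 (+); new bracket [-2.25, -2]
m = -2.125, g(m) = -0.621094 (−); new bracket [-2.25, -2.125]
m = -2.1875, g(m) = 0.1694 (+); new bracket [-2.1875, -2.125]
m = -2.15625, g(m) = -0.2346 (−); new bracket [-2.1875, -2.15625]
m = -2.171875, g(m) = -0.0348 (−); new bracket [-2.1875, -2.171875]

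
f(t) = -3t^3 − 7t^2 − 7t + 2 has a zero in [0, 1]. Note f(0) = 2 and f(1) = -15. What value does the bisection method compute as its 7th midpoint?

0.2265625

midpoint 0.5: f = -3.625 < 0 → [0, 0.5]
midpoint 0.25: f = -0.234375 < 0 → [0, 0.25]
midpoint 0.125: f = 1.009766 > 0 → [0.125, 0.25]
midpoint 0.1875: f = 0.4216 > 0 → [0.1875, 0.25]
midpoint 0.21875: f = 0.1024 > 0 → [0.21875, 0.25]
midpoint 0.234375: f = -0.0638 < 0 → [0.21875, 0.234375]
midpoint 0.2265625: f = 0.0199 > 0 → [0.2265625, 0.234375]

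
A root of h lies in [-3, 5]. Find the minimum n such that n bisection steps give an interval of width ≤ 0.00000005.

Width after n steps is 8/2^n. Need 2^n ≥ 8/0.00000005 = 160000000.
2^27 = 134217728 < 160000000 ≤ 2^28 = 268435456, so n = 28.

28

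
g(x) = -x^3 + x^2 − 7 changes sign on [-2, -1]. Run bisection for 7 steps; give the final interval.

[-1.6328125, -1.625]

midpoint -1.5: g = -1.375 < 0 → [-2, -1.5]
midpoint -1.75: g = 1.421875 > 0 → [-1.75, -1.5]
midpoint -1.625: g = -0.068359 < 0 → [-1.75, -1.625]
midpoint -1.6875: g = 0.6531 > 0 → [-1.6875, -1.625]
midpoint -1.65625: g = 0.2865 > 0 → [-1.65625, -1.625]
midpoint -1.640625: g = 0.1076 > 0 → [-1.640625, -1.625]
midpoint -1.6328125: g = 0.0193 > 0 → [-1.6328125, -1.625]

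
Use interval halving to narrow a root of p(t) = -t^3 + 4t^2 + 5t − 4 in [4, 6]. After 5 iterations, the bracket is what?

t = 5 gives p = -4, negative; keep [4, 5]
t = 4.5 gives p = 8.375, positive; keep [4.5, 5]
t = 4.75 gives p = 2.828125, positive; keep [4.75, 5]
t = 4.875 gives p = -0.4199, negative; keep [4.75, 4.875]
t = 4.8125 gives p = 1.2449, positive; keep [4.8125, 4.875]

[4.8125, 4.875]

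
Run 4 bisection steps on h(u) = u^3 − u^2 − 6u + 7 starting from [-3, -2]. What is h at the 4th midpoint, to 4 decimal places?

-1.0178

h(-2.5) = 0.125 > 0, so the root lies in [-3, -2.5]
h(-2.75) = -4.859375 < 0, so the root lies in [-2.75, -2.5]
h(-2.625) = -2.228516 < 0, so the root lies in [-2.625, -2.5]
h(-2.5625) = -1.0178 < 0, so the root lies in [-2.5625, -2.5]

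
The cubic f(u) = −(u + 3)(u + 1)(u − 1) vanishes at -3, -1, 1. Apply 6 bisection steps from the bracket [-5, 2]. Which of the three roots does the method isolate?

u = -1.5 gives f = -1.875, negative; keep [-5, -1.5]
u = -3.25 gives f = 2.390625, positive; keep [-3.25, -1.5]
u = -2.375 gives f = -2.900391, negative; keep [-3.25, -2.375]
u = -2.8125 gives f = -1.2957, negative; keep [-3.25, -2.8125]
u = -3.03125 gives f = 0.2559, positive; keep [-3.03125, -2.8125]
u = -2.921875 gives f = -0.5889, negative; keep [-3.03125, -2.921875]

-3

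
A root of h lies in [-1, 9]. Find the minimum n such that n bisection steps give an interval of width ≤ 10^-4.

17

Width after n steps is 10/2^n. Need 2^n ≥ 10/10^-4 = 100000.
2^16 = 65536 < 100000 ≤ 2^17 = 131072, so n = 17.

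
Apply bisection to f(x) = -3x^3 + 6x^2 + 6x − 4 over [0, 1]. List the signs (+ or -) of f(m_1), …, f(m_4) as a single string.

midpoint 0.5: f = 0.125 > 0 → [0, 0.5]
midpoint 0.25: f = -2.171875 < 0 → [0.25, 0.5]
midpoint 0.375: f = -1.064453 < 0 → [0.375, 0.5]
midpoint 0.4375: f = -0.4778 < 0 → [0.4375, 0.5]

+---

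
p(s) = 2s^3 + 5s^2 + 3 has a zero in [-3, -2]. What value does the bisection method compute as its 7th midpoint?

-2.7109375

m = -2.5, p(m) = 3 (+); new bracket [-3, -2.5]
m = -2.75, p(m) = -0.78125 (−); new bracket [-2.75, -2.5]
m = -2.625, p(m) = 1.277344 (+); new bracket [-2.75, -2.625]
m = -2.6875, p(m) = 0.2915 (+); new bracket [-2.75, -2.6875]
m = -2.71875, p(m) = -0.2338 (−); new bracket [-2.71875, -2.6875]
m = -2.703125, p(m) = 0.0316 (+); new bracket [-2.71875, -2.703125]
m = -2.7109375, p(m) = -0.1004 (−); new bracket [-2.7109375, -2.703125]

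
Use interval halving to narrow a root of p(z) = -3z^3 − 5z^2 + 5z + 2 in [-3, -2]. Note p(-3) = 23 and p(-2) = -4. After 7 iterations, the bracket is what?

m = -2.5, p(m) = 5.125 (+); new bracket [-2.5, -2]
m = -2.25, p(m) = -0.390625 (−); new bracket [-2.5, -2.25]
m = -2.375, p(m) = 2.111328 (+); new bracket [-2.375, -2.25]
m = -2.3125, p(m) = 0.7986 (+); new bracket [-2.3125, -2.25]
m = -2.28125, p(m) = 0.1888 (+); new bracket [-2.28125, -2.25]
m = -2.265625, p(m) = -0.1047 (−); new bracket [-2.28125, -2.265625]
m = -2.2734375, p(m) = 0.0411 (+); new bracket [-2.2734375, -2.265625]

[-2.2734375, -2.265625]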